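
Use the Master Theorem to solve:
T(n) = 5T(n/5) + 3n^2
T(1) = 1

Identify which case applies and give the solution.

a=5, b=5, f(n)=3n^2. log_5(5) = 1. Since c=2 > 1 and the regularity condition holds (5(n/5)^2 = (5/5^2)n^2 with 5/5^2 < 1), Case 3 applies: T(n) = Θ(f(n)) = O(n^2).

Answer: O(n^2) - Case 3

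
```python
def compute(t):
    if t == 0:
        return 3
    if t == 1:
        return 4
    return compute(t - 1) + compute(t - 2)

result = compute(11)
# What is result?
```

Build up from base cases: compute(0)=3, compute(1)=4, compute(2)=7, compute(3)=11, compute(4)=18, compute(5)=29, compute(6)=47, ..., compute(11)=521

Answer: 521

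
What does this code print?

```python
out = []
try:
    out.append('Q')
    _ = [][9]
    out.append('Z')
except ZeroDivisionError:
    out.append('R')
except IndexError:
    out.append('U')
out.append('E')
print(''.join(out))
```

Execution trace: 'Q' (try body) → 'U' (except IndexError) → 'E' (after the try/except). Output: QUE

Answer: QUE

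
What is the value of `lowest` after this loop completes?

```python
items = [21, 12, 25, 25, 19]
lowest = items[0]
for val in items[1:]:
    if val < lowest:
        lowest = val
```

Minimum of [21, 12, 25, 25, 19]
`lowest` takes the values: 21 → 12

Answer: 12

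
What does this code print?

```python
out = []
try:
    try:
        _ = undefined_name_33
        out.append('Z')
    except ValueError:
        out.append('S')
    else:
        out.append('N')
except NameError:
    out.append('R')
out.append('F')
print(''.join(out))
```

Execution trace: 'R' (outer except NameError) → 'F' (after the try/except). Output: RF

Answer: RF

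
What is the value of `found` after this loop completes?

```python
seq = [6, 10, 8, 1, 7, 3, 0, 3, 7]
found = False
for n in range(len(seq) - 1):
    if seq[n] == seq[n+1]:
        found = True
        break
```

Check consecutive duplicates in [6, 10, 8, 1, 7, 3, 0, 3, 7]
`found` takes the values: False

Answer: False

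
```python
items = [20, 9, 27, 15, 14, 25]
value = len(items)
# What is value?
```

Trace:
`items = [20, 9, 27, 15, 14, 25]` → items = [20, 9, 27, 15, 14, 25]
`value = len(items)` → value = 6
So value = 6

Answer: 6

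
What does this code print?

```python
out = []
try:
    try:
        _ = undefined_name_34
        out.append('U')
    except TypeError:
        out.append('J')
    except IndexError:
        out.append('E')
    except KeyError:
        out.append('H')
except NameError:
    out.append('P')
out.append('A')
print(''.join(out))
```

Execution trace: 'P' (outer except NameError) → 'A' (after the try/except). Output: PA

Answer: PA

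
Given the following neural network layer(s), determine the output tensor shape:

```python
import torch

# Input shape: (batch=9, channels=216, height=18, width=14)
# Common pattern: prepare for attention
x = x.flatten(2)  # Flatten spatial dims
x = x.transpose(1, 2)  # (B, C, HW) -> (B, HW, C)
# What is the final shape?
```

Input: (9, 216, 18, 14) -> after flatten(2): (9, 216, 252) -> Output: (9, 252, 216)

Answer: (9, 252, 216)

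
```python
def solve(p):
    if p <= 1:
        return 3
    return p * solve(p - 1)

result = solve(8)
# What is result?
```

solve(8) = 8 * 7 * 6 * 5 * 4 * 3 * 2 * 3 = 120960

Answer: 120960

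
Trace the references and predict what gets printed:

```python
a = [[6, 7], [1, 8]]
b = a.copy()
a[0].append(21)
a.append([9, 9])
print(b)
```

Key concept: shallow copy with nested lists.
Step by step:
`a = [[6, 7], [1, 8]]` → a = [[6, 7], [1, 8]]
`b = a.copy()` → b = [[6, 7], [1, 8]]
`a[0].append(21)` → a = [[6, 7, 21], [1, 8]]; b = [[6, 7, 21], [1, 8]]
`a.append([9, 9])` → a = [[6, 7, 21], [1, 8], [9, 9]]
`print(b)` → prints [[6, 7, 21], [1, 8]]

Answer: [[6, 7, 21], [1, 8]]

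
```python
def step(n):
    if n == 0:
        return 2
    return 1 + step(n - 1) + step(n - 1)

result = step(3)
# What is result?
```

step(n) = 1 + 2·step(n-1), step(0)=2. Closed form: (2+1)·2^3 - 1 = 23.

Answer: 23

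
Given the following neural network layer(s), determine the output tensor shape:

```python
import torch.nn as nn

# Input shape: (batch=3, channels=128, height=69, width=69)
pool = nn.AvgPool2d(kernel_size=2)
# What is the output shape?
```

Input: (3, 128, 69, 69) -> Output: (3, 128, 34, 34)

Answer: (3, 128, 34, 34)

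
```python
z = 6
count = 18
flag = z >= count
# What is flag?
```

Trace:
`z = 6` → z = 6
`count = 18` → count = 18
`flag = z >= count` → flag = False
So flag = False

Answer: False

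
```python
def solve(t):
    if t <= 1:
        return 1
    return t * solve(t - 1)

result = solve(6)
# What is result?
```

solve(6) = 6 * 5 * 4 * 3 * 2 * 1 = 720

Answer: 720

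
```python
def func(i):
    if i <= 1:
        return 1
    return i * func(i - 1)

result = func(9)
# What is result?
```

func(9) = 9 * 8 * 7 * 6 * 5 * 4 * 3 * 2 * 1 = 362880

Answer: 362880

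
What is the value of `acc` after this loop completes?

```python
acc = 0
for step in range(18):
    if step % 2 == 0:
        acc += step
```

Sum of even numbers 0 to 17
`acc` takes the values: 0 → 2 → 6 → 12 → 20 → 30 → 42 → 56 → 72

Answer: 72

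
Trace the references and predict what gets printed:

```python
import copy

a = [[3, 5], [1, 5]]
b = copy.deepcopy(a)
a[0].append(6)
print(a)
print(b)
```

Key concept: deep copy is fully independent.
Step by step:
`a = [[3, 5], [1, 5]]` → a = [[3, 5], [1, 5]]
`b = copy.deepcopy(a)` → b = [[3, 5], [1, 5]]
`a[0].append(6)` → a = [[3, 5, 6], [1, 5]]
`print(a)` → prints [[3, 5, 6], [1, 5]]
`print(b)` → prints [[3, 5], [1, 5]]

Answer:
[[3, 5, 6], [1, 5]]
[[3, 5], [1, 5]]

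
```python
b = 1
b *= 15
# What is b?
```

Trace:
`b = 1` → b = 1
`b *= 15` → b = 15
So b = 15

Answer: 15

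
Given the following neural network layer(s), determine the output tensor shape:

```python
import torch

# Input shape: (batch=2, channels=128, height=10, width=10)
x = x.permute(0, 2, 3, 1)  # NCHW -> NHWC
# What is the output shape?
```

Input: (2, 128, 10, 10) -> Output: (2, 10, 10, 128)

Answer: (2, 10, 10, 128)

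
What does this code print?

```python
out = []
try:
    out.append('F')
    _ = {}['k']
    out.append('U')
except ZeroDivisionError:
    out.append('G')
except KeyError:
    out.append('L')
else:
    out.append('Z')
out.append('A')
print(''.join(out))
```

Execution trace: 'F' (try body) → 'L' (except KeyError) → 'A' (after the try/except). Output: FLA

Answer: FLA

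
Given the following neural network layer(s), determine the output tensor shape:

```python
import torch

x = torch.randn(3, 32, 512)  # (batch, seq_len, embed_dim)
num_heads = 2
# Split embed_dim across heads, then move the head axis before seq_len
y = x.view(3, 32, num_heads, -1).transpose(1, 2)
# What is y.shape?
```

Input: (3, 32, 512) -> head_dim = 512 // 2 = 256; after view: (3, 32, 2, 256) -> after transpose(1, 2): (3, 2, 32, 256) -> Output: (3, 2, 32, 256)

Answer: (3, 2, 32, 256)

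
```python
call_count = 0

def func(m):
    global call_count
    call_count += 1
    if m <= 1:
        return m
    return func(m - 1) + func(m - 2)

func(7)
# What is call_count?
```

Calls(m) = 1 + Calls(m-1) + Calls(m-2); Calls(0)=Calls(1)=1. For m=7 this gives 41.

Answer: 41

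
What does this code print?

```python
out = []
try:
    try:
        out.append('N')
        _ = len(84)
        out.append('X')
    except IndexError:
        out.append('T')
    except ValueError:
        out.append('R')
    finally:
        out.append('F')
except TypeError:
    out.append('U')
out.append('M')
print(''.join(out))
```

Execution trace: 'N' (try body) → 'F' (finally) → 'U' (outer except TypeError) → 'M' (after the try/except). Output: NFUM

Answer: NFUM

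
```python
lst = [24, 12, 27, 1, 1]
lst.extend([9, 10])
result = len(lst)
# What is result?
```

Trace:
`lst = [24, 12, 27, 1, 1]` → lst = [24, 12, 27, 1, 1]
`lst.extend([9, 10])` → lst = [24, 12, 27, 1, 1, 9, 10]
`result = len(lst)` → result = 7
So result = 7

Answer: 7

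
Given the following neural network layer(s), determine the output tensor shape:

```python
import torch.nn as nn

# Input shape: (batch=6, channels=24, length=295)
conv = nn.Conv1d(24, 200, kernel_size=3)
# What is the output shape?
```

Input: (6, 24, 295) -> Output: (6, 200, 293)

Answer: (6, 200, 293)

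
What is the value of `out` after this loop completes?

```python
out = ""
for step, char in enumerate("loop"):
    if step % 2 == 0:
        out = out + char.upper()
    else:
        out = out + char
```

Uppercase even positions in 'loop'
`out` takes the values: "" → "L" → "Lo" → "LoO" → "LoOp"

Answer: "LoOp"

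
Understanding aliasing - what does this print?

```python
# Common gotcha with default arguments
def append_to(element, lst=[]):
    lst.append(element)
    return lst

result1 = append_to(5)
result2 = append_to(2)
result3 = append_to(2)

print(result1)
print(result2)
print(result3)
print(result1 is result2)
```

Key concept: mutable default argument gotcha.
Step by step:
`result1 = append_to(5)` → result1 = [5]
`result2 = append_to(2)` → result1 = [5, 2] (same object as result2); result2 = [5, 2] (same object as result1)
`result3 = append_to(2)` → result1 = [5, 2, 2] (same object as result2, result3); result2 = [5, 2, 2] (same object as result1, result3); result3 = [5, 2, 2] (same object as result1, result2)
`print(result1)` → prints [5, 2, 2]
`print(result2)` → prints [5, 2, 2]
`print(result3)` → prints [5, 2, 2]
`print(result1 is result2)` → prints True

Answer:
[5, 2, 2]
[5, 2, 2]
[5, 2, 2]
True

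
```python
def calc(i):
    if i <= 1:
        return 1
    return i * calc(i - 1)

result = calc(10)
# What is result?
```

calc(10) = 10 * 9 * 8 * 7 * 6 * 5 * 4 * 3 * 2 * 1 = 3628800

Answer: 3628800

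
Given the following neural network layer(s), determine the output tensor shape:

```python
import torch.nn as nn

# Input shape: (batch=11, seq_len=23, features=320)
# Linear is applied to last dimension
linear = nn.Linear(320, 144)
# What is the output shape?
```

Input: (11, 23, 320) -> Output: (11, 23, 144)

Answer: (11, 23, 144)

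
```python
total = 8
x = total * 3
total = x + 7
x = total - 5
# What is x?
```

Trace:
`total = 8` → total = 8
`x = total * 3` → x = 24
`total = x + 7` → total = 31
`x = total - 5` → x = 26
So x = 26

Answer: 26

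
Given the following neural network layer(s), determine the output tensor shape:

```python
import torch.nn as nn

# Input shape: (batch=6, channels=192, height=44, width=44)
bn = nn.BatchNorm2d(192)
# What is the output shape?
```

Input: (6, 192, 44, 44) -> Output: (6, 192, 44, 44)

Answer: (6, 192, 44, 44)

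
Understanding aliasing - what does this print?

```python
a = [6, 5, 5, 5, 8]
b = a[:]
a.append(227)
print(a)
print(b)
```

Key concept: slice [:] creates copy.
Step by step:
`a = [6, 5, 5, 5, 8]` → a = [6, 5, 5, 5, 8]
`b = a[:]` → b = [6, 5, 5, 5, 8]
`a.append(227)` → a = [6, 5, 5, 5, 8, 227]
`print(a)` → prints [6, 5, 5, 5, 8, 227]
`print(b)` → prints [6, 5, 5, 5, 8]

Answer:
[6, 5, 5, 5, 8, 227]
[6, 5, 5, 5, 8]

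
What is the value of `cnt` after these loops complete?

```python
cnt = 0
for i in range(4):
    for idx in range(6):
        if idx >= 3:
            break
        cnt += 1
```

Inner breaks at 3, outer runs 4 times
`cnt` takes the values: 0 → 1 → 2 → 3 → 4 → 5 → 6 → 7 → 8 → 9 → 10 → 11 → 12

Answer: 12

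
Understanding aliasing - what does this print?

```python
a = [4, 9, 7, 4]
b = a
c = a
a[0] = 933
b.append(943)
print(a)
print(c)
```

Key concept: multiple aliases.
Step by step:
`a = [4, 9, 7, 4]` → a = [4, 9, 7, 4]
`b = a` → b = [4, 9, 7, 4] (same object as a)
`c = a` → c = [4, 9, 7, 4] (same object as a, b)
`a[0] = 933` → a = [933, 9, 7, 4] (same object as b, c); b = [933, 9, 7, 4] (same object as a, c); c = [933, 9, 7, 4] (same object as a, b)
`b.append(943)` → a = [933, 9, 7, 4, 943] (same object as b, c); b = [933, 9, 7, 4, 943] (same object as a, c); c = [933, 9, 7, 4, 943] (same object as a, b)
`print(a)` → prints [933, 9, 7, 4, 943]
`print(c)` → prints [933, 9, 7, 4, 943]

Answer:
[933, 9, 7, 4, 943]
[933, 9, 7, 4, 943]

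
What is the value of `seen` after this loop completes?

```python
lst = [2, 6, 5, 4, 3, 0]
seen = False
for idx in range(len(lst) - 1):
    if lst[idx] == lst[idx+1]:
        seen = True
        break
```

Check consecutive duplicates in [2, 6, 5, 4, 3, 0]
`seen` takes the values: False

Answer: False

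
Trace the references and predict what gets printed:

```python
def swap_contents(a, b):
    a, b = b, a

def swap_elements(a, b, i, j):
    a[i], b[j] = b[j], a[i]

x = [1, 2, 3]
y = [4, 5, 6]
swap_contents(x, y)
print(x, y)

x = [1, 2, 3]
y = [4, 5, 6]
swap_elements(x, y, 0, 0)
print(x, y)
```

Key concept: parameter rebinding vs mutation.
Step by step:
`x = [1, 2, 3]` → x = [1, 2, 3]
`y = [4, 5, 6]` → y = [4, 5, 6]
`swap_contents(x, y)` → no visible change to tracked variables
`print(x, y)` → prints [1, 2, 3] [4, 5, 6]
`x = [1, 2, 3]` → x = [1, 2, 3]
`y = [4, 5, 6]` → y = [4, 5, 6]
`swap_elements(x, y, 0, 0)` → x = [4, 2, 3]; y = [1, 5, 6]
`print(x, y)` → prints [4, 2, 3] [1, 5, 6]

Answer:
[1, 2, 3] [4, 5, 6]
[4, 2, 3] [1, 5, 6]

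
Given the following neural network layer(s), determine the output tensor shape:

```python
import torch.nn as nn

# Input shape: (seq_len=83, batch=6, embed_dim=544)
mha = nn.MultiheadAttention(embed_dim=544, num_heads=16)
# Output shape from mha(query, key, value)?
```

Input: (83, 6, 544) -> Output: (83, 6, 544)

Answer: (83, 6, 544)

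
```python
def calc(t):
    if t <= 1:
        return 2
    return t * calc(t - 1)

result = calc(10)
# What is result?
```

calc(10) = 10 * 9 * 8 * 7 * 6 * 5 * 4 * 3 * 2 * 2 = 7257600

Answer: 7257600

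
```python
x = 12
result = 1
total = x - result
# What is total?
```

Trace:
`x = 12` → x = 12
`result = 1` → result = 1
`total = x - result` → total = 11
So total = 11

Answer: 11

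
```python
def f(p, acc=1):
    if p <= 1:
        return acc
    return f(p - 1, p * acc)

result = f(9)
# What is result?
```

Accumulator trace (n, acc): (9, 1) -> (8, 9) -> (7, 72) -> (6, 504) -> (5, 3024) -> (4, 15120) -> (3, 60480) -> (2, 181440) -> (1, 362880) -> return 362880

Answer: 362880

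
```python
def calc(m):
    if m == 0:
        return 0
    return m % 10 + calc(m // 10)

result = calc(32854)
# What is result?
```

Sum of digits of 32854: 4 + 5 + 8 + 2 + 3 = 22

Answer: 22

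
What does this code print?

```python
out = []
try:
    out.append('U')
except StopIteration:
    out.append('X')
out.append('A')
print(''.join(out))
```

Execution trace: 'U' (try body, no exception) → 'A' (after the try/except). Output: UA

Answer: UA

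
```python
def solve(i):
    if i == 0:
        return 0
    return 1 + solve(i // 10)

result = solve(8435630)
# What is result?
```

Count of digits of 8435630: 7

Answer: 7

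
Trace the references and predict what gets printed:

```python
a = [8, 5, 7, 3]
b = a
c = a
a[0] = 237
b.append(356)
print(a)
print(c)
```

Key concept: multiple aliases.
Step by step:
`a = [8, 5, 7, 3]` → a = [8, 5, 7, 3]
`b = a` → b = [8, 5, 7, 3] (same object as a)
`c = a` → c = [8, 5, 7, 3] (same object as a, b)
`a[0] = 237` → a = [237, 5, 7, 3] (same object as b, c); b = [237, 5, 7, 3] (same object as a, c); c = [237, 5, 7, 3] (same object as a, b)
`b.append(356)` → a = [237, 5, 7, 3, 356] (same object as b, c); b = [237, 5, 7, 3, 356] (same object as a, c); c = [237, 5, 7, 3, 356] (same object as a, b)
`print(a)` → prints [237, 5, 7, 3, 356]
`print(c)` → prints [237, 5, 7, 3, 356]

Answer:
[237, 5, 7, 3, 356]
[237, 5, 7, 3, 356]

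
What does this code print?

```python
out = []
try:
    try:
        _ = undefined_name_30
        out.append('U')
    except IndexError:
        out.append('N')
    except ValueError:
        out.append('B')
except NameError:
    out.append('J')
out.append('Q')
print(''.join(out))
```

Execution trace: 'J' (outer except NameError) → 'Q' (after the try/except). Output: JQ

Answer: JQ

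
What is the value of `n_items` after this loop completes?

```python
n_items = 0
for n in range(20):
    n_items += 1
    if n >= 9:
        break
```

Loop breaks when n reaches 9, n_items is 10
`n_items` takes the values: 0 → 1 → 2 → 3 → 4 → 5 → 6 → 7 → 8 → 9 → 10

Answer: 10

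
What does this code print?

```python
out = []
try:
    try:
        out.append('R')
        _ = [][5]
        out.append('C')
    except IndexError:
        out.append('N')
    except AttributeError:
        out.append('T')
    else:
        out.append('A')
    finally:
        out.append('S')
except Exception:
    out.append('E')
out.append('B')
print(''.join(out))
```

Execution trace: 'R' (inner try body) → 'N' (inner except IndexError) → 'S' (inner finally) → 'B' (after the try/except). Output: RNSB

Answer: RNSB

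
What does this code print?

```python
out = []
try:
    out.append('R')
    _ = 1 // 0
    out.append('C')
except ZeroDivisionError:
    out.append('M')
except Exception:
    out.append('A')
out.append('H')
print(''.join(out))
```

Execution trace: 'R' (try body) → 'M' (except ZeroDivisionError) → 'H' (after the try/except). Output: RMH

Answer: RMH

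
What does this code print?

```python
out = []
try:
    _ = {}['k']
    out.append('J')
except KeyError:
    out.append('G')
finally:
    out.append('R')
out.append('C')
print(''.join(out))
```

Execution trace: 'G' (except KeyError) → 'R' (finally) → 'C' (after the try/except). Output: GRC

Answer: GRC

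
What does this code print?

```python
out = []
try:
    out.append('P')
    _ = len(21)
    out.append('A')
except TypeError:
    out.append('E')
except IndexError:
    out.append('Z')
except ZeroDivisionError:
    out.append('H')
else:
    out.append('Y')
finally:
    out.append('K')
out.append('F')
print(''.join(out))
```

Execution trace: 'P' (try body) → 'E' (except TypeError) → 'K' (finally) → 'F' (after the try/except). Output: PEKF

Answer: PEKF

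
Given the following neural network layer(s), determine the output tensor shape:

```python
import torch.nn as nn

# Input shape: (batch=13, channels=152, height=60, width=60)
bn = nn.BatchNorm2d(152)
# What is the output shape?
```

Input: (13, 152, 60, 60) -> Output: (13, 152, 60, 60)

Answer: (13, 152, 60, 60)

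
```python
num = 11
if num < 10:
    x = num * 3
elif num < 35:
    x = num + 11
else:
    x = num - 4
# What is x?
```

Trace:
`num = 11` → num = 11
`if num < 10: ...` → num < 10 is False, num < 35 is True → x = 22
So x = 22

Answer: 22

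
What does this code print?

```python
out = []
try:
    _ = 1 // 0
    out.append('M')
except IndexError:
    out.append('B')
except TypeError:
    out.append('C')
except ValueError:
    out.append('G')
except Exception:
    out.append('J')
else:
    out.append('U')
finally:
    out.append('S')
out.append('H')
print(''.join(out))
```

Execution trace: 'J' (except Exception) → 'S' (finally) → 'H' (after the try/except). Output: JSH

Answer: JSH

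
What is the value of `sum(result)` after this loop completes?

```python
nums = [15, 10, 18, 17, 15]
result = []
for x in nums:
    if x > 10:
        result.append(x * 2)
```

Sum of doubled values > 10
`result` takes the values: [] → [30] → [30, 36] → [30, 36, 34] → [30, 36, 34, 30]
So `sum(result)` = 130

Answer: 130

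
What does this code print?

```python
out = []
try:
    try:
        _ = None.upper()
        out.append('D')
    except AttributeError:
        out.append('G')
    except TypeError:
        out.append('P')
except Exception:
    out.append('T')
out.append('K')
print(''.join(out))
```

Execution trace: 'G' (inner except AttributeError) → 'K' (after the try/except). Output: GK

Answer: GK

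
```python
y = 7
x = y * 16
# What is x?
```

Trace:
`y = 7` → y = 7
`x = y * 16` → x = 112
So x = 112

Answer: 112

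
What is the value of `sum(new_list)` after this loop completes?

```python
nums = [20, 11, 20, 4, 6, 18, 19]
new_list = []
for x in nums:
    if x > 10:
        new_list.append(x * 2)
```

Sum of doubled values > 10
`new_list` takes the values: [] → [40] → [40, 22] → [40, 22, 40] → [40, 22, 40, 36] → [40, 22, 40, 36, 38]
So `sum(new_list)` = 176

Answer: 176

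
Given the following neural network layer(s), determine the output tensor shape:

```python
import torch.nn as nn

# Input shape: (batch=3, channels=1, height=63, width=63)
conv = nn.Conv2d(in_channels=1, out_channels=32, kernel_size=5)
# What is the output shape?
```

Input: (3, 1, 63, 63) -> Output: (3, 32, 59, 59)

Answer: (3, 32, 59, 59)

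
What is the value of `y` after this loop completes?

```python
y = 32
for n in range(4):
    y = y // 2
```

Halve 4 times: 32 // 2^4 = 2
`y` takes the values: 32 → 16 → 8 → 4 → 2

Answer: 2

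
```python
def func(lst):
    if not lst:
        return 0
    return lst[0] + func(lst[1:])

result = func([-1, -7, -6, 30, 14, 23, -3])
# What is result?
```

(-1) + (-7) + (-6) + 30 + 14 + 23 + (-3) + 0 = 50

Answer: 50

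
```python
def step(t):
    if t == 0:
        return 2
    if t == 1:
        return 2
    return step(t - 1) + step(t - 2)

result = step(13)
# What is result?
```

Build up from base cases: step(0)=2, step(1)=2, step(2)=4, step(3)=6, step(4)=10, step(5)=16, step(6)=26, ..., step(13)=754

Answer: 754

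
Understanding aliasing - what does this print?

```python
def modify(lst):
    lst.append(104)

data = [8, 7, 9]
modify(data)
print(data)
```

Key concept: function modifies passed list.
Step by step:
`data = [8, 7, 9]` → data = [8, 7, 9]
`modify(data)` → data = [8, 7, 9, 104]
`print(data)` → prints [8, 7, 9, 104]

Answer: [8, 7, 9, 104]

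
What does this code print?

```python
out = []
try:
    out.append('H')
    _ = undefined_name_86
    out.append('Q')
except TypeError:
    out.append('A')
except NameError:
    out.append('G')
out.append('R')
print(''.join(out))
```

Execution trace: 'H' (try body) → 'G' (except NameError) → 'R' (after the try/except). Output: HGR

Answer: HGR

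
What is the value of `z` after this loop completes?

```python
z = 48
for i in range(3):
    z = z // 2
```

Halve 3 times: 48 // 2^3 = 6
`z` takes the values: 48 → 24 → 12 → 6

Answer: 6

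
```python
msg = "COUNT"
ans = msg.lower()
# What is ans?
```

Trace:
`msg = "COUNT"` → msg = 'COUNT'
`ans = msg.lower()` → ans = 'count'
So ans = 'count'

Answer: 'count'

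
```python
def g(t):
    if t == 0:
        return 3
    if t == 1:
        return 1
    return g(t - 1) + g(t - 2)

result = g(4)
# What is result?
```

Build up from base cases: g(0)=3, g(1)=1, g(2)=4, g(3)=5, g(4)=9

Answer: 9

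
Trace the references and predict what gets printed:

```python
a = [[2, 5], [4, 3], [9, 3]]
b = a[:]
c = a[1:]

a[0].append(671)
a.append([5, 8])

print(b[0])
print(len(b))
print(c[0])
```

Key concept: slice with nested mutation.
Step by step:
`a = [[2, 5], [4, 3], [9, 3]]` → a = [[2, 5], [4, 3], [9, 3]]
`b = a[:]` → b = [[2, 5], [4, 3], [9, 3]]
`c = a[1:]` → c = [[4, 3], [9, 3]]
`a[0].append(671)` → a = [[2, 5, 671], [4, 3], [9, 3]]; b = [[2, 5, 671], [4, 3], [9, 3]]
`a.append([5, 8])` → a = [[2, 5, 671], [4, 3], [9, 3], [5, 8]]
`print(b[0])` → prints [2, 5, 671]
`print(len(b))` → prints 3
`print(c[0])` → prints [4, 3]

Answer:
[2, 5, 671]
3
[4, 3]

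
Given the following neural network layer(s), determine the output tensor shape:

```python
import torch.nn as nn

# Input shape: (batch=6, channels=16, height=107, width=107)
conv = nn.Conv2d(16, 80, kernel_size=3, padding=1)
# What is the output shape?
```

Input: (6, 16, 107, 107) -> Output: (6, 80, 107, 107)

Answer: (6, 80, 107, 107)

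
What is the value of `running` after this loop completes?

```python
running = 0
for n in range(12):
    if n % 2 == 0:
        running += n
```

Sum of even numbers 0 to 11
`running` takes the values: 0 → 2 → 6 → 12 → 20 → 30

Answer: 30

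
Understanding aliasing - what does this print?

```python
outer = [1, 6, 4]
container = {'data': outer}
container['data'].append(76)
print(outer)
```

Key concept: dict holds reference to list.
Step by step:
`outer = [1, 6, 4]` → outer = [1, 6, 4]
`container = {'data': outer}` → container = {'data': [1, 6, 4]}
`container['data'].append(76)` → outer = [1, 6, 4, 76]; container = {'data': [1, 6, 4, 76]}
`print(outer)` → prints [1, 6, 4, 76]

Answer: [1, 6, 4, 76]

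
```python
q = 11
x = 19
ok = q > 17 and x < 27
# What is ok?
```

Trace:
`q = 11` → q = 11
`x = 19` → x = 19
`ok = q > 17 and x < 27` → ok = False
So ok = False

Answer: False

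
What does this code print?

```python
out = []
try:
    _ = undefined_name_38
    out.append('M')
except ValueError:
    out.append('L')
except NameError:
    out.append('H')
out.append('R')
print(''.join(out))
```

Execution trace: 'H' (except NameError) → 'R' (after the try/except). Output: HR

Answer: HR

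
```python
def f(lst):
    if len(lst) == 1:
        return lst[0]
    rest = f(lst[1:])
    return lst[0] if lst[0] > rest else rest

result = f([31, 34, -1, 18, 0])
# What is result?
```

Recursive max over [31, 34, -1, 18, 0] = 34

Answer: 34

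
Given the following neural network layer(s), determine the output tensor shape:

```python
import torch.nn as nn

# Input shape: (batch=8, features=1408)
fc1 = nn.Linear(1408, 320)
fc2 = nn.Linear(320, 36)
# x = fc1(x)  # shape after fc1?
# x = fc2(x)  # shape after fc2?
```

Input: (8, 1408) -> after fc1: (8, 320) -> Output: (8, 36)

Answer: (8, 36)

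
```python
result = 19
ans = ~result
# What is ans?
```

Trace:
`result = 19` → result = 19
`ans = ~result` → ans = -20
So ans = -20

Answer: -20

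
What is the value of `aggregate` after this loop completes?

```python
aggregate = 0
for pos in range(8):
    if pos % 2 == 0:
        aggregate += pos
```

Sum of even numbers 0 to 7
`aggregate` takes the values: 0 → 2 → 6 → 12

Answer: 12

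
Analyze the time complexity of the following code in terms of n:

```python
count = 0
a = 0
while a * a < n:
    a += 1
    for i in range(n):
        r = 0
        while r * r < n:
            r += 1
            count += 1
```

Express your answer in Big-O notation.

Each loop level contributes: √n × n × √n. Multiplying the contributions gives O(n^2).

Answer: O(n^2)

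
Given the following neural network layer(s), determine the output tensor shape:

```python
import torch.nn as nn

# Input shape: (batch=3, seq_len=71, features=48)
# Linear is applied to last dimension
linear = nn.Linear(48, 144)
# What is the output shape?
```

Input: (3, 71, 48) -> Output: (3, 71, 144)

Answer: (3, 71, 144)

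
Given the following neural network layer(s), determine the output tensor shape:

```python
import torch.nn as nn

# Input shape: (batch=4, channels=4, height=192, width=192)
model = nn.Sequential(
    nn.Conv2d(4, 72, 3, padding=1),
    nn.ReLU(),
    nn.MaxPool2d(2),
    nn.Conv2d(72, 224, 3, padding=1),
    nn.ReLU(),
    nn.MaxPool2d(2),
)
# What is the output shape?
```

Input: (4, 4, 192, 192) -> after first Conv2d: (4, 72, 192, 192) -> after first MaxPool2d: (4, 72, 96, 96) -> after second Conv2d: (4, 224, 96, 96) -> Output: (4, 224, 48, 48)

Answer: (4, 224, 48, 48)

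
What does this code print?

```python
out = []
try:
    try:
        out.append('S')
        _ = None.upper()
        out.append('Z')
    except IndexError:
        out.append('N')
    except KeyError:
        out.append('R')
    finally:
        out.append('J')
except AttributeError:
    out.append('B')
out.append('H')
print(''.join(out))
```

Execution trace: 'S' (inner try body) → 'J' (inner finally) → 'B' (outer except AttributeError) → 'H' (after the try/except). Output: SJBH

Answer: SJBH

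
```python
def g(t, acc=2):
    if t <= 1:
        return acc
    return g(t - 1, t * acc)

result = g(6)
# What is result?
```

Accumulator trace (n, acc): (6, 2) -> (5, 12) -> (4, 60) -> (3, 240) -> (2, 720) -> (1, 1440) -> return 1440

Answer: 1440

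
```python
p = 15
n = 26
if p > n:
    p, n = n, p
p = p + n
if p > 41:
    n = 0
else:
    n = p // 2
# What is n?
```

Trace:
`p = 15` → p = 15
`n = 26` → n = 26
`if p > n: ...` → p > n is False → no variable changes
`p = p + n` → p = 41
`if p > 41: ...` → p > 41 is False, take else branch → n = 20
So n = 20

Answer: 20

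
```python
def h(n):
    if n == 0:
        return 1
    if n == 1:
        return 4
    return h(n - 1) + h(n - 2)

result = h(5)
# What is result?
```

Build up from base cases: h(0)=1, h(1)=4, h(2)=5, h(3)=9, h(4)=14, h(5)=23

Answer: 23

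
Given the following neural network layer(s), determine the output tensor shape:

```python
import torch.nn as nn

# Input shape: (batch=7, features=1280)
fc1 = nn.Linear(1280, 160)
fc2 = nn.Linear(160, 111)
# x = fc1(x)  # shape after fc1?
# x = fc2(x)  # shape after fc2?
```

Input: (7, 1280) -> after fc1: (7, 160) -> Output: (7, 111)

Answer: (7, 111)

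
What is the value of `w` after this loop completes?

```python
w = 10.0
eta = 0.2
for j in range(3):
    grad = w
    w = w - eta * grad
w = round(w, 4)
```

Gradient descent: w = 10.0 * (1 - 0.2)^3
`w` takes the values: 10.0 → 8.0 → 6.4 → 5.12

Answer: 5.12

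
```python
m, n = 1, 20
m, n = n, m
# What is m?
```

Trace:
`m, n = 1, 20` → m = 1; n = 20
`m, n = n, m` → m = 20; n = 1
So m = 20

Answer: 20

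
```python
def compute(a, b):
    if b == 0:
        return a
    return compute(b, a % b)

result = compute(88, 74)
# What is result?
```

compute(88, 74) -> compute(74, 14) -> compute(14, 4) -> compute(4, 2) -> compute(2, 0) -> 2

Answer: 2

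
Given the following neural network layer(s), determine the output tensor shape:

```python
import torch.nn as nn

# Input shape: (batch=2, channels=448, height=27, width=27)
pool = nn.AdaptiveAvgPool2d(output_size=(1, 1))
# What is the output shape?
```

Input: (2, 448, 27, 27) -> Output: (2, 448, 1, 1)

Answer: (2, 448, 1, 1)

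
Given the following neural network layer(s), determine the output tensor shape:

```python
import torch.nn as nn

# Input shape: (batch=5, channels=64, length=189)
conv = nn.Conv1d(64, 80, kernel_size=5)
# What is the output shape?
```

Input: (5, 64, 189) -> Output: (5, 80, 185)

Answer: (5, 80, 185)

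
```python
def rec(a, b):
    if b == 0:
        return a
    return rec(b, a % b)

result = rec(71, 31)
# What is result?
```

rec(71, 31) -> rec(31, 9) -> rec(9, 4) -> rec(4, 1) -> rec(1, 0) -> 1

Answer: 1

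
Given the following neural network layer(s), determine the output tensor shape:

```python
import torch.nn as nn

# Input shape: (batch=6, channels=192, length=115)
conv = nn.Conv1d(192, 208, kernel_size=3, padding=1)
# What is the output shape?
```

Input: (6, 192, 115) -> Output: (6, 208, 115)

Answer: (6, 208, 115)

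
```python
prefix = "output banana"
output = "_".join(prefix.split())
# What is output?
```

Trace:
`prefix = "output banana"` → prefix = 'output banana'
`output = "_".join(prefix.split())` → output = 'output_banana'
So output = 'output_banana'

Answer: 'output_banana'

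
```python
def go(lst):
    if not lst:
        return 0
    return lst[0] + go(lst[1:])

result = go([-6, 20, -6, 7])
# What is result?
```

(-6) + 20 + (-6) + 7 + 0 = 15

Answer: 15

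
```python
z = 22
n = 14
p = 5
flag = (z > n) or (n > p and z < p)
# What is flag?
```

Trace:
`z = 22` → z = 22
`n = 14` → n = 14
`p = 5` → p = 5
`flag = (z > n) or (n > p and z < p)` → flag = True
So flag = True

Answer: True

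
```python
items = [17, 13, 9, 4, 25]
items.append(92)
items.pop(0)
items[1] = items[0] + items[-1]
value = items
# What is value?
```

Trace:
`items = [17, 13, 9, 4, 25]` → items = [17, 13, 9, 4, 25]
`items.append(92)` → items = [17, 13, 9, 4, 25, 92]
`items.pop(0)` → items = [13, 9, 4, 25, 92]
`items[1] = items[0] + items[-1]` → items = [13, 105, 4, 25, 92]
`value = items` → value = [13, 105, 4, 25, 92]
So value = [13, 105, 4, 25, 92]

Answer: [13, 105, 4, 25, 92]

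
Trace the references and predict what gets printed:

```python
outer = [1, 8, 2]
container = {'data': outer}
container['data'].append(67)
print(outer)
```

Key concept: dict holds reference to list.
Step by step:
`outer = [1, 8, 2]` → outer = [1, 8, 2]
`container = {'data': outer}` → container = {'data': [1, 8, 2]}
`container['data'].append(67)` → outer = [1, 8, 2, 67]; container = {'data': [1, 8, 2, 67]}
`print(outer)` → prints [1, 8, 2, 67]

Answer: [1, 8, 2, 67]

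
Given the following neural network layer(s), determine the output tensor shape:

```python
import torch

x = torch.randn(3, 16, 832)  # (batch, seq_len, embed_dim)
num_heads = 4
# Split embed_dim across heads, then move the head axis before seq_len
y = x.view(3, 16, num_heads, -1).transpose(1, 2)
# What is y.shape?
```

Input: (3, 16, 832) -> head_dim = 832 // 4 = 208; after view: (3, 16, 4, 208) -> after transpose(1, 2): (3, 4, 16, 208) -> Output: (3, 4, 16, 208)

Answer: (3, 4, 16, 208)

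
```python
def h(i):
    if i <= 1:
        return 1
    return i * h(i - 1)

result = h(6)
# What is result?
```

h(6) = 6 * 5 * 4 * 3 * 2 * 1 = 720

Answer: 720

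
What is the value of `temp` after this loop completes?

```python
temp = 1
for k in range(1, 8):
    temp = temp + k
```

Start at 1, add 1 through 7
`temp` takes the values: 1 → 2 → 4 → 7 → 11 → 16 → 22 → 29

Answer: 29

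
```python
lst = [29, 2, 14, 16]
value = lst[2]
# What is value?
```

Trace:
`lst = [29, 2, 14, 16]` → lst = [29, 2, 14, 16]
`value = lst[2]` → value = 14
So value = 14

Answer: 14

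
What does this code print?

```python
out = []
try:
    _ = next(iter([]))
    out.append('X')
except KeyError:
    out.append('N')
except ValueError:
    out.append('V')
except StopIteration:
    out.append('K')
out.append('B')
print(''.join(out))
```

Execution trace: 'K' (except StopIteration) → 'B' (after the try/except). Output: KB

Answer: KB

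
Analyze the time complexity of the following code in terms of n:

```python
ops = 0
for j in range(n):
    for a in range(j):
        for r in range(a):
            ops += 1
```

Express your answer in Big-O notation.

Each loop level contributes: n × n × n. Multiplying the contributions gives O(n^3).

Answer: O(n^3)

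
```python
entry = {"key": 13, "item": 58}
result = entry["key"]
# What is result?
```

Trace:
`entry = {"key": 13, "item": 58}` → entry = {'key': 13, 'item': 58}
`result = entry["key"]` → result = 13
So result = 13

Answer: 13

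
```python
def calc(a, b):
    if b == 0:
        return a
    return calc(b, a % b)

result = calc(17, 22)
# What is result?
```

calc(17, 22) -> calc(22, 17) -> calc(17, 5) -> calc(5, 2) -> calc(2, 1) -> calc(1, 0) -> 1

Answer: 1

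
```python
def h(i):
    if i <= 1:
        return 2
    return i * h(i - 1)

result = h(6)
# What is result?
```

h(6) = 6 * 5 * 4 * 3 * 2 * 2 = 1440

Answer: 1440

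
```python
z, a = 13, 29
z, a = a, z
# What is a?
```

Trace:
`z, a = 13, 29` → z = 13; a = 29
`z, a = a, z` → z = 29; a = 13
So a = 13

Answer: 13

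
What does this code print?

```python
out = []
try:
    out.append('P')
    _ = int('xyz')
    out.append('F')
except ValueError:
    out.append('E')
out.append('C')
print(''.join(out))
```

Execution trace: 'P' (try body) → 'E' (except ValueError) → 'C' (after the try/except). Output: PEC

Answer: PEC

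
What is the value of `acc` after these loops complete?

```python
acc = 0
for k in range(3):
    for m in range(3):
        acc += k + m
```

Sum of all k+m for k,m in 3x3
`acc` takes the values: 0 → 1 → 3 → 4 → 6 → 9 → 11 → 14 → 18

Answer: 18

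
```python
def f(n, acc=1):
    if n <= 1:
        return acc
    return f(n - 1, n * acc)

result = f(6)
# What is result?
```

Accumulator trace (n, acc): (6, 1) -> (5, 6) -> (4, 30) -> (3, 120) -> (2, 360) -> (1, 720) -> return 720

Answer: 720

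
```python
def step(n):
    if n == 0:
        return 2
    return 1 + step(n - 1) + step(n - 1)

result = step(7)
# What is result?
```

step(n) = 1 + 2·step(n-1), step(0)=2. Closed form: (2+1)·2^7 - 1 = 383.

Answer: 383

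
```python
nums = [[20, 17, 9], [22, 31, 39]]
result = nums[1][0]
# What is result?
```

Trace:
`nums = [[20, 17, 9], [22, 31, 39]]` → nums = [[20, 17, 9], [22, 31, 39]]
`result = nums[1][0]` → result = 22
So result = 22

Answer: 22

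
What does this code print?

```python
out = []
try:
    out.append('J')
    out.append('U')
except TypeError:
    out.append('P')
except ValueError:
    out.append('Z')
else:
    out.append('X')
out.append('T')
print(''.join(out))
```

Execution trace: 'J' (try body) → 'U' (try body, no exception) → 'X' (else) → 'T' (after the try/except). Output: JUXT

Answer: JUXT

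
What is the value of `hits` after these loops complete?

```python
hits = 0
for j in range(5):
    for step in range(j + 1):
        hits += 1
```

Triangle: 1 + 2 + ... + 5
`hits` takes the values: 0 → 1 → 2 → 3 → 4 → 5 → 6 → 7 → 8 → 9 → 10 → 11 → 12 → 13 → 14 → 15

Answer: 15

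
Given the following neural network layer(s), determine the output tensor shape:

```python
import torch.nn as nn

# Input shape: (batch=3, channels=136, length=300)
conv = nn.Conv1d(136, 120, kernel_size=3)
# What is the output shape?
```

Input: (3, 136, 300) -> Output: (3, 120, 298)

Answer: (3, 120, 298)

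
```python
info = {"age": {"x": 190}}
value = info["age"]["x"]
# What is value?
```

Trace:
`info = {"age": {"x": 190}}` → info = {'age': {'x': 190}}
`value = info["age"]["x"]` → value = 190
So value = 190

Answer: 190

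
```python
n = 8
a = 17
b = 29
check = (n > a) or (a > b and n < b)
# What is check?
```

Trace:
`n = 8` → n = 8
`a = 17` → a = 17
`b = 29` → b = 29
`check = (n > a) or (a > b and n < b)` → check = False
So check = False

Answer: False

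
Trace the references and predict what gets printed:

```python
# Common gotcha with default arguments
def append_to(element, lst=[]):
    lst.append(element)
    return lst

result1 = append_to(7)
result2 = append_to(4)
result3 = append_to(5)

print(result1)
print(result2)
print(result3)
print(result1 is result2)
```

Key concept: mutable default argument gotcha.
Step by step:
`result1 = append_to(7)` → result1 = [7]
`result2 = append_to(4)` → result1 = [7, 4] (same object as result2); result2 = [7, 4] (same object as result1)
`result3 = append_to(5)` → result1 = [7, 4, 5] (same object as result2, result3); result2 = [7, 4, 5] (same object as result1, result3); result3 = [7, 4, 5] (same object as result1, result2)
`print(result1)` → prints [7, 4, 5]
`print(result2)` → prints [7, 4, 5]
`print(result3)` → prints [7, 4, 5]
`print(result1 is result2)` → prints True

Answer:
[7, 4, 5]
[7, 4, 5]
[7, 4, 5]
True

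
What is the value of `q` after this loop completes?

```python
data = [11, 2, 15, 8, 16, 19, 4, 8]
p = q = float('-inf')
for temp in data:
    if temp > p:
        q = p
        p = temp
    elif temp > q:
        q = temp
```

Second largest (with repeats) in [11, 2, 15, 8, 16, 19, 4, 8]
`q` takes the values: -inf → 2 → 11 → 15 → 16

Answer: 16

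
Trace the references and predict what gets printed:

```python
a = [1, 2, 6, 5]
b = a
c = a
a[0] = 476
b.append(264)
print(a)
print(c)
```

Key concept: multiple aliases.
Step by step:
`a = [1, 2, 6, 5]` → a = [1, 2, 6, 5]
`b = a` → b = [1, 2, 6, 5] (same object as a)
`c = a` → c = [1, 2, 6, 5] (same object as a, b)
`a[0] = 476` → a = [476, 2, 6, 5] (same object as b, c); b = [476, 2, 6, 5] (same object as a, c); c = [476, 2, 6, 5] (same object as a, b)
`b.append(264)` → a = [476, 2, 6, 5, 264] (same object as b, c); b = [476, 2, 6, 5, 264] (same object as a, c); c = [476, 2, 6, 5, 264] (same object as a, b)
`print(a)` → prints [476, 2, 6, 5, 264]
`print(c)` → prints [476, 2, 6, 5, 264]

Answer:
[476, 2, 6, 5, 264]
[476, 2, 6, 5, 264]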